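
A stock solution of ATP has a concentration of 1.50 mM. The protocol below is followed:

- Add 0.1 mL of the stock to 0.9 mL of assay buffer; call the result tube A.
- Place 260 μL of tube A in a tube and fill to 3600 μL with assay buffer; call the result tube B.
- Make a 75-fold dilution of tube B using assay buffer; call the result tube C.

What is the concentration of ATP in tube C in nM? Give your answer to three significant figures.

144 nM

Step 1: 0.1 mL + 0.9 mL = 1 mL total → factor 1/0.1 = 10
Step 2: 260 μL brought to 3600 μL → factor 3600/260 = 13.846
Step 3: 75-fold → factor 75
Overall dilution factor = 10 × 13.846 × 75 = 10385
Final = 1.50 mM / 10385 = 0.0001444 mM = 144 nM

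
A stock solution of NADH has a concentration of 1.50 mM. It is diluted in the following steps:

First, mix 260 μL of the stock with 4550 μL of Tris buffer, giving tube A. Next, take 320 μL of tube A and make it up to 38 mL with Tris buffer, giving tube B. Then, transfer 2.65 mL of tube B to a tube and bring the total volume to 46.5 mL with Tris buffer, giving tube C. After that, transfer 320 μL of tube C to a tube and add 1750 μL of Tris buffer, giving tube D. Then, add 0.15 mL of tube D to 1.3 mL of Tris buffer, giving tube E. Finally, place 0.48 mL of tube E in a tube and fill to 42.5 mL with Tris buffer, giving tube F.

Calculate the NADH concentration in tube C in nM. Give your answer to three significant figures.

38.9 nM

Step 1: 260 μL + 4550 μL = 4810 μL total → factor 4810/260 = 18.5
Step 2: 320 μL brought to 38 mL → factor 38000/320 = 118.75
Step 3: 2.65 mL brought to 46.5 mL → factor 46.5/2.65 = 17.547
Dilution factor through tube C = 18.5 × 118.75 × 17.547 = 38549
[tube C] = 1.50 mM / 38549 = 3.891 × 10^-5 mM = 38.9 nM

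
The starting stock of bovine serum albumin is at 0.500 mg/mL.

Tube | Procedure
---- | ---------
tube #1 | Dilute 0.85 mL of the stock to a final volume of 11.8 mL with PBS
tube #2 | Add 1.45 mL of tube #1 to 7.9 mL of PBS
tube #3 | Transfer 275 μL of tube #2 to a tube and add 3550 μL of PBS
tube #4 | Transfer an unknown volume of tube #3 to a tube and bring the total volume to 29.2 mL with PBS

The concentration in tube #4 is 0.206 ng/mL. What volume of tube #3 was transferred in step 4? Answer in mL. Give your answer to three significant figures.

0.0150 mL

Step 1: 0.85 mL brought to 11.8 mL → factor 11.8/0.85 = 13.882
Step 2: 1.45 mL + 7.9 mL = 9.35 mL total → factor 9.35/1.45 = 6.4483
Step 3: 275 μL + 3550 μL = 3825 μL total → factor 3825/275 = 13.909
Step 4: v brought to 29.2 mL → factor = 29.2 mL/v
Product of known-step factors = 1245.1
Overall factor = 0.500 mg/mL / (0.206 ng/mL) = 2.4272 × 10^6
Step-4 factor = 2.4272 × 10^6 / 1245.1 = 1949.4
v = 29.2 mL / 1949.4 = 0.0150 mL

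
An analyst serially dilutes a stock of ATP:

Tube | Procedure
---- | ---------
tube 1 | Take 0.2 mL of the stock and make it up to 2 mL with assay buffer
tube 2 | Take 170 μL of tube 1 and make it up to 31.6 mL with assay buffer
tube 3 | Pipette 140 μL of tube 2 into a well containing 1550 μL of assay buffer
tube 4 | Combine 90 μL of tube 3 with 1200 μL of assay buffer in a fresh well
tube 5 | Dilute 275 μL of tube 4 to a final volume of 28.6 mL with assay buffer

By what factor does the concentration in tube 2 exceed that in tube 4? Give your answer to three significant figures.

173

Step 1: 0.2 mL brought to 2 mL → factor 2/0.2 = 10
Step 2: 170 μL brought to 31.6 mL → factor 31600/170 = 185.88
Step 3: 140 μL + 1550 μL = 1690 μL total → factor 1690/140 = 12.071
Step 4: 90 μL + 1200 μL = 1290 μL total → factor 1290/90 = 14.333
Dilution factor to tube 2 = 1858.8; to tube 4 = 3.2162 × 10^5
[tube 2]/[tube 4] = (factor to tube 4)/(factor to tube 2) = 3.2162 × 10^5/1858.8 = 173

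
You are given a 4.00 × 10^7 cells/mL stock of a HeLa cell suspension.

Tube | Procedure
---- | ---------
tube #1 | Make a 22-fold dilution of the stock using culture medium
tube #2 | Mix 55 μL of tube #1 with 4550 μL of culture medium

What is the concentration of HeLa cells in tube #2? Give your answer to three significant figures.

Step 1: 22-fold → factor 22
Step 2: 55 μL + 4550 μL = 4605 μL total → factor 4605/55 = 83.727
Overall dilution factor = 22 × 83.727 = 1842
Final = 4.00 × 10^7 cells/mL / 1842 = 2.17 × 10^4 cells/mL

2.17 × 10^4 cells/mL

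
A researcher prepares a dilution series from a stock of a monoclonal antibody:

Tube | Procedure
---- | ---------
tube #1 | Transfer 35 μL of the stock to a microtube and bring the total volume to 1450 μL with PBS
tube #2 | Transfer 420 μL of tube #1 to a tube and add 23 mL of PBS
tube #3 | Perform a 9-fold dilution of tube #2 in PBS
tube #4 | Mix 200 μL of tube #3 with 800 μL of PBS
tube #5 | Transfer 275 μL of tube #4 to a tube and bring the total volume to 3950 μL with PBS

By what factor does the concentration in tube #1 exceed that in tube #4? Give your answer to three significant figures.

Step 1: 35 μL brought to 1450 μL → factor 1450/35 = 41.429
Step 2: 420 μL + 23 mL = 23420 μL total → factor 23420/420 = 55.762
Step 3: 9-fold → factor 9
Step 4: 200 μL + 800 μL = 1000 μL total → factor 1000/200 = 5
Dilution factor to tube #1 = 41.429; to tube #4 = 1.0396 × 10^5
[tube #1]/[tube #4] = (factor to tube #4)/(factor to tube #1) = 1.0396 × 10^5/41.429 = 2.51 × 10^3

2.51 × 10^3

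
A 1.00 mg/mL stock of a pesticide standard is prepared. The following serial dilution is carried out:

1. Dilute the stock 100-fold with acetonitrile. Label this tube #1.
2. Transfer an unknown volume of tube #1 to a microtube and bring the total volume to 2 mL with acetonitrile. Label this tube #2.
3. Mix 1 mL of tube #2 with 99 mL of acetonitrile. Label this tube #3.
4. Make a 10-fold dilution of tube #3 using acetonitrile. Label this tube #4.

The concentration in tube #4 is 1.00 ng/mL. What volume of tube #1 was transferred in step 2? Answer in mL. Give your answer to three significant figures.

0.200 mL

Step 1: 100-fold → factor 100
Step 2: v brought to 2 mL → factor = 2 mL/v
Step 3: 1 mL + 99 mL = 100 mL total → factor 100/1 = 100
Step 4: 10-fold → factor 10
Product of known-step factors = 1 × 10^5
Overall factor = 1.00 mg/mL / (1.00 ng/mL) = 1 × 10^6
Step-2 factor = 1 × 10^6 / 1 × 10^5 = 10
v = 2 mL / 10 = 0.200 mL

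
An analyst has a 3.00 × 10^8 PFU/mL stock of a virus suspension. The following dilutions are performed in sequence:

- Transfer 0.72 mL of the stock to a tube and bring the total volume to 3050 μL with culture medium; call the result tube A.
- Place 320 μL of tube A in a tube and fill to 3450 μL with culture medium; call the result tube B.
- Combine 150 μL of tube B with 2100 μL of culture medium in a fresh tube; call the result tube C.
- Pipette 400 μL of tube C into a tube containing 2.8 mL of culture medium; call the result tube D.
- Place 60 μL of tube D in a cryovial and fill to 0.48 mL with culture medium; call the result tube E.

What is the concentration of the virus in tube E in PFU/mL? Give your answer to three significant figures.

6.84 × 10^3 PFU/mL

Step 1: 0.72 mL brought to 3050 μL → factor 3.05/0.72 = 4.2361
Step 2: 320 μL brought to 3450 μL → factor 3450/320 = 10.781
Step 3: 150 μL + 2100 μL = 2250 μL total → factor 2250/150 = 15
Step 4: 400 μL + 2.8 mL = 3200 μL total → factor 3200/400 = 8
Step 5: 60 μL brought to 0.48 mL → factor 480/60 = 8
Overall dilution factor = 4.2361 × 10.781 × 15 × 8 × 8 = 43844
Final = 3.00 × 10^8 PFU/mL / 43844 = 6.84 × 10^3 PFU/mL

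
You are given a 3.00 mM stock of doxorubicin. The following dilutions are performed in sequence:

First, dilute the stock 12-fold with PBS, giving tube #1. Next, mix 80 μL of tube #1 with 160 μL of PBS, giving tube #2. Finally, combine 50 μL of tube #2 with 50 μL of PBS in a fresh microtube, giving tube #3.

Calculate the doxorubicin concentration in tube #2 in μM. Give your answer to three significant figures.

83.3 μM

Step 1: 12-fold → factor 12
Step 2: 80 μL + 160 μL = 240 μL total → factor 240/80 = 3
Dilution factor through tube #2 = 12 × 3 = 36
[tube #2] = 3.00 mM / 36 = 0.08333 mM = 83.3 μM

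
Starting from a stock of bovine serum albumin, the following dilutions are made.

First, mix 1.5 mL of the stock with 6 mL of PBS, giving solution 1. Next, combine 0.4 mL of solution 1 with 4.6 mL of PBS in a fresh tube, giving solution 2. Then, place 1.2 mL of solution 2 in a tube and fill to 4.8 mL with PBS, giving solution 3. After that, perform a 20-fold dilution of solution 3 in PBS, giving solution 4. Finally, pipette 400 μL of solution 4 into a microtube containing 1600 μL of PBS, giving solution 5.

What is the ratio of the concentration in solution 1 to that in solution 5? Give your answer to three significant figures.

5.00 × 10^3

Step 1: 1.5 mL + 6 mL = 7.5 mL total → factor 7.5/1.5 = 5
Step 2: 0.4 mL + 4.6 mL = 5 mL total → factor 5/0.4 = 12.5
Step 3: 1.2 mL brought to 4.8 mL → factor 4.8/1.2 = 4
Step 4: 20-fold → factor 20
Step 5: 400 μL + 1600 μL = 2000 μL total → factor 2000/400 = 5
Dilution factor to solution 1 = 5; to solution 5 = 25000
[solution 1]/[solution 5] = (factor to solution 5)/(factor to solution 1) = 25000/5 = 5.00 × 10^3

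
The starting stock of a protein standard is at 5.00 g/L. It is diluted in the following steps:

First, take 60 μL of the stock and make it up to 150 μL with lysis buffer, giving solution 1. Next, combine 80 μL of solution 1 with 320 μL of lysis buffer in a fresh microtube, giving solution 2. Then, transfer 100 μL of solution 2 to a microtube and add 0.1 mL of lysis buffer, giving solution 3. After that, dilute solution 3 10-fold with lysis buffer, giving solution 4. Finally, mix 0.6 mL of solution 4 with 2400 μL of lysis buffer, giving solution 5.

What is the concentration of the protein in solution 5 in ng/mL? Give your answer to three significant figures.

4.00 × 10^3 ng/mL

Step 1: 60 μL brought to 150 μL → factor 150/60 = 2.5
Step 2: 80 μL + 320 μL = 400 μL total → factor 400/80 = 5
Step 3: 100 μL + 0.1 mL = 200 μL total → factor 200/100 = 2
Step 4: 10-fold → factor 10
Step 5: 0.6 mL + 2400 μL = 3 mL total → factor 3/0.6 = 5
Overall dilution factor = 2.5 × 5 × 2 × 10 × 5 = 1250
Final = 5.00 g/L / 1250 = 0.004000 g/L = 4.00 × 10^3 ng/mL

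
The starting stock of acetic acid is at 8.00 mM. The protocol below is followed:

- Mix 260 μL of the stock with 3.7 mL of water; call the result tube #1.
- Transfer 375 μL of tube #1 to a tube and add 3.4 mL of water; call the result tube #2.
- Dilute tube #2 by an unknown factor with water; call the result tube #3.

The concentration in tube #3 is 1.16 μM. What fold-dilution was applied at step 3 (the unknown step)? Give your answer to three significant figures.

Step 1: 260 μL + 3.7 mL = 3960 μL total → factor 3960/260 = 15.231
Step 2: 375 μL + 3.4 mL = 3775 μL total → factor 3775/375 = 10.067
Step 3: unknown factor x
Product of known-step factors = 153.32
Overall factor = 8.00 mM / (1.16 μM) = 6896.6
x = 6896.6 / 153.32 = 45.0

45.0-fold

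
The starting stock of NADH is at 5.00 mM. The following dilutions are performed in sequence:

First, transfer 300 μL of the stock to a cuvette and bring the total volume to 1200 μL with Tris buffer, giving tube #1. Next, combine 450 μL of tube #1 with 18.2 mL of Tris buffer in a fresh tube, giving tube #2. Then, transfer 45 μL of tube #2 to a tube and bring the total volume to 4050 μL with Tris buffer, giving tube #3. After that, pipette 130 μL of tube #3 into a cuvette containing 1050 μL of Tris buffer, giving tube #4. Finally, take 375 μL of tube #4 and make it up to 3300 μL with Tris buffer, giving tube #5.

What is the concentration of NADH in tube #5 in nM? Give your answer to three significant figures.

4.20 nM

Step 1: 300 μL brought to 1200 μL → factor 1200/300 = 4
Step 2: 450 μL + 18.2 mL = 18650 μL total → factor 18650/450 = 41.444
Step 3: 45 μL brought to 4050 μL → factor 4050/45 = 90
Step 4: 130 μL + 1050 μL = 1180 μL total → factor 1180/130 = 9.0769
Step 5: 375 μL brought to 3300 μL → factor 3300/375 = 8.8
Overall dilution factor = 4 × 41.444 × 90 × 9.0769 × 8.8 = 1.1918 × 10^6
Final = 5.00 mM / 1.1918 × 10^6 = 4.195 × 10^-6 mM = 4.20 nM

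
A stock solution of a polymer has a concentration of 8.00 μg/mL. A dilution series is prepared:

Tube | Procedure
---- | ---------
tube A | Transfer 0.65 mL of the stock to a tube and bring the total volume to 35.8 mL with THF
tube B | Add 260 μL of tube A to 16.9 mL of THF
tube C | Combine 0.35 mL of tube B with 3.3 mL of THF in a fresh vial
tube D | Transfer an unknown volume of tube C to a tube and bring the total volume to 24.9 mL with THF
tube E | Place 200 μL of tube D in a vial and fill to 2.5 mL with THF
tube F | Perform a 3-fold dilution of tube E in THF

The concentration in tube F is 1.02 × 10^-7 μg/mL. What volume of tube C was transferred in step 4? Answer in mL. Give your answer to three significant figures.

0.451 mL

Step 1: 0.65 mL brought to 35.8 mL → factor 35.8/0.65 = 55.077
Step 2: 260 μL + 16.9 mL = 17160 μL total → factor 17160/260 = 66
Step 3: 0.35 mL + 3.3 mL = 3.65 mL total → factor 3.65/0.35 = 10.429
Step 4: v brought to 24.9 mL → factor = 24.9 mL/v
Step 5: 200 μL brought to 2.5 mL → factor 2500/200 = 12.5
Step 6: 3-fold → factor 3
Product of known-step factors = 1.4216 × 10^6
Overall factor = 8.00 μg/mL / (1.02 × 10^-7 μg/mL) = 7.8431 × 10^7
Step-4 factor = 7.8431 × 10^7 / 1.4216 × 10^6 = 55.172
v = 24.9 mL / 55.172 = 0.451 mL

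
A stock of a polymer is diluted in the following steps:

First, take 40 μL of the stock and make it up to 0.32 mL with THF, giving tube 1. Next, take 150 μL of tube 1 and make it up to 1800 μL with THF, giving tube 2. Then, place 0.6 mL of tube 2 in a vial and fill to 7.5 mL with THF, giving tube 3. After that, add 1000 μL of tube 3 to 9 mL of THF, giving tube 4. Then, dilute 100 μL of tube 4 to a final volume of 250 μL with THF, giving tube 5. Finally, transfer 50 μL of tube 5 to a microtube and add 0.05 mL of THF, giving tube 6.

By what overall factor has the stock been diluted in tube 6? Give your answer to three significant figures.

Step 1: 40 μL brought to 0.32 mL → factor 320/40 = 8
Step 2: 150 μL brought to 1800 μL → factor 1800/150 = 12
Step 3: 0.6 mL brought to 7.5 mL → factor 7.5/0.6 = 12.5
Step 4: 1000 μL + 9 mL = 10000 μL total → factor 10000/1000 = 10
Step 5: 100 μL brought to 250 μL → factor 250/100 = 2.5
Step 6: 50 μL + 0.05 mL = 100 μL total → factor 100/50 = 2
Overall dilution factor = 8 × 12 × 12.5 × 10 × 2.5 × 2 = 60000

6.00 × 10^4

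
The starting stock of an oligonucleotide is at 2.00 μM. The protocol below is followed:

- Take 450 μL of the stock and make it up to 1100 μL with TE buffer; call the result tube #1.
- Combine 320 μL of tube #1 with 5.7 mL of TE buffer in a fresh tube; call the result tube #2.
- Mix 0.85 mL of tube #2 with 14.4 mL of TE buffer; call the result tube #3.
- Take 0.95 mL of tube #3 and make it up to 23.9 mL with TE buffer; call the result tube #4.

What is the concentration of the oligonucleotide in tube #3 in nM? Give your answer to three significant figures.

Step 1: 450 μL brought to 1100 μL → factor 1100/450 = 2.4444
Step 2: 320 μL + 5.7 mL = 6020 μL total → factor 6020/320 = 18.812
Step 3: 0.85 mL + 14.4 mL = 15.25 mL total → factor 15.25/0.85 = 17.941
Dilution factor through tube #3 = 2.4444 × 18.812 × 17.941 = 825.04
[tube #3] = 2.00 μM / 825.04 = 0.002424 μM = 2.42 nM

2.42 nM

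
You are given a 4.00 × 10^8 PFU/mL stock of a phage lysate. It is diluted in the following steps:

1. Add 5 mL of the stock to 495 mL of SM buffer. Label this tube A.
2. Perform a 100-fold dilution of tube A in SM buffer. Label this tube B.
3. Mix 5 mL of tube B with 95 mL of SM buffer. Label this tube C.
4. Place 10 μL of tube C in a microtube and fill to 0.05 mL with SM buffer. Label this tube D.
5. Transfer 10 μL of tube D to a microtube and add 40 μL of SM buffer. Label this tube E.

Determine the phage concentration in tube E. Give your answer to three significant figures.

80.0 PFU/mL

Step 1: 5 mL + 495 mL = 500 mL total → factor 500/5 = 100
Step 2: 100-fold → factor 100
Step 3: 5 mL + 95 mL = 100 mL total → factor 100/5 = 20
Step 4: 10 μL brought to 0.05 mL → factor 50/10 = 5
Step 5: 10 μL + 40 μL = 50 μL total → factor 50/10 = 5
Overall dilution factor = 100 × 100 × 20 × 5 × 5 = 5 × 10^6
Final = 4.00 × 10^8 PFU/mL / 5 × 10^6 = 80.0 PFU/mL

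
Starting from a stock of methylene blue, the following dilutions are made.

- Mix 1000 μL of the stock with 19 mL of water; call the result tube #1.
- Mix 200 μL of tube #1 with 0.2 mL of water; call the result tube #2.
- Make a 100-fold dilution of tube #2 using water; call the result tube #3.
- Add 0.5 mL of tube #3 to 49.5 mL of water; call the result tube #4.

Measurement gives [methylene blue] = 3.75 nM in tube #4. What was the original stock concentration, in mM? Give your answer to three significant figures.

1.50 mM

Step 1: 1000 μL + 19 mL = 20000 μL total → factor 20000/1000 = 20
Step 2: 200 μL + 0.2 mL = 400 μL total → factor 400/200 = 2
Step 3: 100-fold → factor 100
Step 4: 0.5 mL + 49.5 mL = 50 mL total → factor 50/0.5 = 100
Overall dilution factor = 20 × 2 × 100 × 100 = 4 × 10^5
Stock = 3.75 nM × 4 × 10^5 = 1.500 × 10^6 nM = 1.50 mM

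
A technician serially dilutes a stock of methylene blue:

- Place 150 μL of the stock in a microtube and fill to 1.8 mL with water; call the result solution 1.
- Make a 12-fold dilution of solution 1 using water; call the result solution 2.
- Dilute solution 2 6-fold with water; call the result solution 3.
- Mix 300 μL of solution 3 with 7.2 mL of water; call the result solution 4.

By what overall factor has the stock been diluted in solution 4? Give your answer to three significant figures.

2.16 × 10^4

Step 1: 150 μL brought to 1.8 mL → factor 1800/150 = 12
Step 2: 12-fold → factor 12
Step 3: 6-fold → factor 6
Step 4: 300 μL + 7.2 mL = 7500 μL total → factor 7500/300 = 25
Overall dilution factor = 12 × 12 × 6 × 25 = 21600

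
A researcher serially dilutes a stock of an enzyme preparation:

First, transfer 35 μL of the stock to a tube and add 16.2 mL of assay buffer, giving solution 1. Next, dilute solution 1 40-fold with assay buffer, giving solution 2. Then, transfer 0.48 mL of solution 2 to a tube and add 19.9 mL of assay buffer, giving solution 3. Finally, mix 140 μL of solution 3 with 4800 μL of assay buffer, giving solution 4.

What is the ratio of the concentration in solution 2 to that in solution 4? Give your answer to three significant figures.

Step 1: 35 μL + 16.2 mL = 16235 μL total → factor 16235/35 = 463.86
Step 2: 40-fold → factor 40
Step 3: 0.48 mL + 19.9 mL = 20.38 mL total → factor 20.38/0.48 = 42.458
Step 4: 140 μL + 4800 μL = 4940 μL total → factor 4940/140 = 35.286
Dilution factor to solution 2 = 18554; to solution 4 = 2.7798 × 10^7
[solution 2]/[solution 4] = (factor to solution 4)/(factor to solution 2) = 2.7798 × 10^7/18554 = 1.50 × 10^3

1.50 × 10^3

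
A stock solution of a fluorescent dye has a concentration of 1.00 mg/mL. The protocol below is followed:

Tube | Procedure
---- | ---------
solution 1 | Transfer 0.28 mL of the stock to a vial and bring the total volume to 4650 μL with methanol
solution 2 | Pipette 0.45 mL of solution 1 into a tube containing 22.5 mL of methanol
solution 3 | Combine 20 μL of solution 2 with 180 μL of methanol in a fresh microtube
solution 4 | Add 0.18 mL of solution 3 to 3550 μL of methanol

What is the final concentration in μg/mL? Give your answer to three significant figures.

Step 1: 0.28 mL brought to 4650 μL → factor 4.65/0.28 = 16.607
Step 2: 0.45 mL + 22.5 mL = 22.95 mL total → factor 22.95/0.45 = 51
Step 3: 20 μL + 180 μL = 200 μL total → factor 200/20 = 10
Step 4: 0.18 mL + 3550 μL = 3.73 mL total → factor 3.73/0.18 = 20.722
Overall dilution factor = 16.607 × 51 × 10 × 20.722 = 1.7551 × 10^5
Final = 1.00 mg/mL / 1.7551 × 10^5 = 5.698 × 10^-6 mg/mL = 0.00570 μg/mL

0.00570 μg/mL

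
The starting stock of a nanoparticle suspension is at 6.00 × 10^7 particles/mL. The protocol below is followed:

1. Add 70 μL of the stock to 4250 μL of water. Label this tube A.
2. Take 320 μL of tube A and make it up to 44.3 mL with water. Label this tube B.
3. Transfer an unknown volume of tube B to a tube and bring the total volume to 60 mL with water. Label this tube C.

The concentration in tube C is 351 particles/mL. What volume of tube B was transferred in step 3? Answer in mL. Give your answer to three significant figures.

3.00 mL

Step 1: 70 μL + 4250 μL = 4320 μL total → factor 4320/70 = 61.714
Step 2: 320 μL brought to 44.3 mL → factor 44300/320 = 138.44
Step 3: v brought to 60 mL → factor = 60 mL/v
Product of known-step factors = 8543.6
Overall factor = 6.00 × 10^7 particles/mL / (351 particles/mL) = 1.7094 × 10^5
Step-3 factor = 1.7094 × 10^5 / 8543.6 = 20.008
v = 60 mL / 20.008 = 3.00 mL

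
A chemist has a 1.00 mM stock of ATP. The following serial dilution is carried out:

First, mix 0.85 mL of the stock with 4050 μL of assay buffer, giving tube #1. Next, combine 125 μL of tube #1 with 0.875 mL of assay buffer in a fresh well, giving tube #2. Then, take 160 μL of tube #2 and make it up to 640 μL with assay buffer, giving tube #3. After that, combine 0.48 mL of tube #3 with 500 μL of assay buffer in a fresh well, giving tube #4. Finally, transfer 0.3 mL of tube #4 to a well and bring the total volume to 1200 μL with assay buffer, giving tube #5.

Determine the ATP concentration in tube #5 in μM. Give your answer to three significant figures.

0.664 μM

Step 1: 0.85 mL + 4050 μL = 4.9 mL total → factor 4.9/0.85 = 5.7647
Step 2: 125 μL + 0.875 mL = 1000 μL total → factor 1000/125 = 8
Step 3: 160 μL brought to 640 μL → factor 640/160 = 4
Step 4: 0.48 mL + 500 μL = 0.98 mL total → factor 0.98/0.48 = 2.0417
Step 5: 0.3 mL brought to 1200 μL → factor 1.2/0.3 = 4
Overall dilution factor = 5.7647 × 8 × 4 × 2.0417 × 4 = 1506.5
Final = 1.00 mM / 1506.5 = 0.0006638 mM = 0.664 μM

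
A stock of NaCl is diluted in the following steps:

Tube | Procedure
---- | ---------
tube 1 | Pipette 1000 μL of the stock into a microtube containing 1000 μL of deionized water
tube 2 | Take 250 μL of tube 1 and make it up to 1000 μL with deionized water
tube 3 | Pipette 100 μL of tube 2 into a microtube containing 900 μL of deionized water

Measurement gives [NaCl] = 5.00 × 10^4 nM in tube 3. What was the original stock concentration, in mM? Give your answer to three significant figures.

Step 1: 1000 μL + 1000 μL = 2000 μL total → factor 2000/1000 = 2
Step 2: 250 μL brought to 1000 μL → factor 1000/250 = 4
Step 3: 100 μL + 900 μL = 1000 μL total → factor 1000/100 = 10
Overall dilution factor = 2 × 4 × 10 = 80
Stock = 5.00 × 10^4 nM × 80 = 4.000 × 10^6 nM = 4.00 mM

4.00 mM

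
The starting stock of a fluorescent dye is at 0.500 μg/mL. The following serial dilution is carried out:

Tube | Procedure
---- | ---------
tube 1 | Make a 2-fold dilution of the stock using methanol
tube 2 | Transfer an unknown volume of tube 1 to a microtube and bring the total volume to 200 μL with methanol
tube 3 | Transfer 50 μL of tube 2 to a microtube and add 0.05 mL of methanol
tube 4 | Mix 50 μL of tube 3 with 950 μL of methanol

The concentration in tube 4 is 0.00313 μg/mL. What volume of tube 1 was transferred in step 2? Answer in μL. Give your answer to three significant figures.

100 μL

Step 1: 2-fold → factor 2
Step 2: v brought to 200 μL → factor = 200 μL/v
Step 3: 50 μL + 0.05 mL = 100 μL total → factor 100/50 = 2
Step 4: 50 μL + 950 μL = 1000 μL total → factor 1000/50 = 20
Product of known-step factors = 80
Overall factor = 0.500 μg/mL / (0.00313 μg/mL) = 159.74
Step-2 factor = 159.74 / 80 = 1.9968
v = 200 μL / 1.9968 = 100 μL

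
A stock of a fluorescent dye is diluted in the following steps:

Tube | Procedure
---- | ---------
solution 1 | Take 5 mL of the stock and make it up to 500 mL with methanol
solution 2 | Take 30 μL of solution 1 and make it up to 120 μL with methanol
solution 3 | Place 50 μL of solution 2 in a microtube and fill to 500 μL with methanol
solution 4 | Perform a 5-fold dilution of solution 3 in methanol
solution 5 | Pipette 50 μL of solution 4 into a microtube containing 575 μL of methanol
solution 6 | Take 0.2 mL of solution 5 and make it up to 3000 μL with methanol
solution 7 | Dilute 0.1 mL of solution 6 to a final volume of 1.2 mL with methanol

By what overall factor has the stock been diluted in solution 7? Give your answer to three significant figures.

4.50 × 10^7

Step 1: 5 mL brought to 500 mL → factor 500/5 = 100
Step 2: 30 μL brought to 120 μL → factor 120/30 = 4
Step 3: 50 μL brought to 500 μL → factor 500/50 = 10
Step 4: 5-fold → factor 5
Step 5: 50 μL + 575 μL = 625 μL total → factor 625/50 = 12.5
Step 6: 0.2 mL brought to 3000 μL → factor 3/0.2 = 15
Step 7: 0.1 mL brought to 1.2 mL → factor 1.2/0.1 = 12
Overall dilution factor = 100 × 4 × 10 × 5 × 12.5 × 15 × 12 = 4.5 × 10^7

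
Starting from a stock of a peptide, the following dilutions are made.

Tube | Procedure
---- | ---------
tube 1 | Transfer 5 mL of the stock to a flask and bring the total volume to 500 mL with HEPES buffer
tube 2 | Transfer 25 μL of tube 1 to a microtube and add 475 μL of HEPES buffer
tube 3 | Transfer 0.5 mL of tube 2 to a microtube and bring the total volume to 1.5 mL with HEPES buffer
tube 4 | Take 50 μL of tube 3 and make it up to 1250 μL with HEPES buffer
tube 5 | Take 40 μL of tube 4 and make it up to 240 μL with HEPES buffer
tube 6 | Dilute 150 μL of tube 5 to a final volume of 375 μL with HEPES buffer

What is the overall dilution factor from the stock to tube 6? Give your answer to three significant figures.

2.25 × 10^6

Step 1: 5 mL brought to 500 mL → factor 500/5 = 100
Step 2: 25 μL + 475 μL = 500 μL total → factor 500/25 = 20
Step 3: 0.5 mL brought to 1.5 mL → factor 1.5/0.5 = 3
Step 4: 50 μL brought to 1250 μL → factor 1250/50 = 25
Step 5: 40 μL brought to 240 μL → factor 240/40 = 6
Step 6: 150 μL brought to 375 μL → factor 375/150 = 2.5
Overall dilution factor = 100 × 20 × 3 × 25 × 6 × 2.5 = 2.25 × 10^6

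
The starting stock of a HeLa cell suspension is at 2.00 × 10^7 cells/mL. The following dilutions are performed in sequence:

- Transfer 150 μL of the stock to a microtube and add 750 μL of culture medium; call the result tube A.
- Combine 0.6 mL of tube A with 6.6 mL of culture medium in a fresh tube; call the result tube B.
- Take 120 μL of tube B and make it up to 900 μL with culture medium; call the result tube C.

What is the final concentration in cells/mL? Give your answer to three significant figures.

3.70 × 10^4 cells/mL

Step 1: 150 μL + 750 μL = 900 μL total → factor 900/150 = 6
Step 2: 0.6 mL + 6.6 mL = 7.2 mL total → factor 7.2/0.6 = 12
Step 3: 120 μL brought to 900 μL → factor 900/120 = 7.5
Overall dilution factor = 6 × 12 × 7.5 = 540
Final = 2.00 × 10^7 cells/mL / 540 = 3.70 × 10^4 cells/mL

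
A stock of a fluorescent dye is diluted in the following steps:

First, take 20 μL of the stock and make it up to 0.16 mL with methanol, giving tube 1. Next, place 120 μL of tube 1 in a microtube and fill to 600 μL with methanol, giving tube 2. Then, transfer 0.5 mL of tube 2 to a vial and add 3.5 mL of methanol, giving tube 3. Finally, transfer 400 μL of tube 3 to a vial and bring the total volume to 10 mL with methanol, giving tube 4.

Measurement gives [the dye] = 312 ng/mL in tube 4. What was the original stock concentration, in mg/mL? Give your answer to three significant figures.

2.50 mg/mL

Step 1: 20 μL brought to 0.16 mL → factor 160/20 = 8
Step 2: 120 μL brought to 600 μL → factor 600/120 = 5
Step 3: 0.5 mL + 3.5 mL = 4 mL total → factor 4/0.5 = 8
Step 4: 400 μL brought to 10 mL → factor 10000/400 = 25
Overall dilution factor = 8 × 5 × 8 × 25 = 8000
Stock = 312 ng/mL × 8000 = 2.496 × 10^6 ng/mL = 2.50 mg/mL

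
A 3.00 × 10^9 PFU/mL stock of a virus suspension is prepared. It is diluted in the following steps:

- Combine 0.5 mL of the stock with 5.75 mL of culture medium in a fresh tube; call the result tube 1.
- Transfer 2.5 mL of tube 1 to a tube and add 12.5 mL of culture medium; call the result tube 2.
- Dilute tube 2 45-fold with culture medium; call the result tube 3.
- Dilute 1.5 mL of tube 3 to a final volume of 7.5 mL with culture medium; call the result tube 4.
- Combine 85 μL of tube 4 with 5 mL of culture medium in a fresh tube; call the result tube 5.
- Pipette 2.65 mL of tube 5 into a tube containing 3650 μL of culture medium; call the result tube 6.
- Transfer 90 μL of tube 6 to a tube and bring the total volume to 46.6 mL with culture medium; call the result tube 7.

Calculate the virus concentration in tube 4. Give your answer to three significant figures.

1.78 × 10^5 PFU/mL

Step 1: 0.5 mL + 5.75 mL = 6.25 mL total → factor 6.25/0.5 = 12.5
Step 2: 2.5 mL + 12.5 mL = 15 mL total → factor 15/2.5 = 6
Step 3: 45-fold → factor 45
Step 4: 1.5 mL brought to 7.5 mL → factor 7.5/1.5 = 5
Dilution factor through tube 4 = 12.5 × 6 × 45 × 5 = 16875
[tube 4] = 3.00 × 10^9 PFU/mL / 16875 = 1.78 × 10^5 PFU/mL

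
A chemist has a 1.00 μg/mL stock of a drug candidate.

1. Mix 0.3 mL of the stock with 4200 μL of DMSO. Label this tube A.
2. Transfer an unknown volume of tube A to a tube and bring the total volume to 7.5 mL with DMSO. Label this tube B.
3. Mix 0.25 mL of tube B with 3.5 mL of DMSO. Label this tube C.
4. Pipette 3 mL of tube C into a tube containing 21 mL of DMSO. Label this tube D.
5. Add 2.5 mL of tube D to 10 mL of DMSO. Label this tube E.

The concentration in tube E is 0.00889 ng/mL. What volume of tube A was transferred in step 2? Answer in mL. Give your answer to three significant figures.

Step 1: 0.3 mL + 4200 μL = 4.5 mL total → factor 4.5/0.3 = 15
Step 2: v brought to 7.5 mL → factor = 7.5 mL/v
Step 3: 0.25 mL + 3.5 mL = 3.75 mL total → factor 3.75/0.25 = 15
Step 4: 3 mL + 21 mL = 24 mL total → factor 24/3 = 8
Step 5: 2.5 mL + 10 mL = 12.5 mL total → factor 12.5/2.5 = 5
Product of known-step factors = 9000
Overall factor = 1.00 μg/mL / (0.00889 ng/mL) = 1.1249 × 10^5
Step-2 factor = 1.1249 × 10^5 / 9000 = 12.498
v = 7.5 mL / 12.498 = 0.600 mL

0.600 mL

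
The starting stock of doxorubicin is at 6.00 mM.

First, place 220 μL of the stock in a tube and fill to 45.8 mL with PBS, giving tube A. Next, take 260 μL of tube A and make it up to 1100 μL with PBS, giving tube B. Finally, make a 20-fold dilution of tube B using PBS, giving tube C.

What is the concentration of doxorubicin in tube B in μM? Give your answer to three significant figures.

6.81 μM

Step 1: 220 μL brought to 45.8 mL → factor 45800/220 = 208.18
Step 2: 260 μL brought to 1100 μL → factor 1100/260 = 4.2308
Dilution factor through tube B = 208.18 × 4.2308 = 880.77
[tube B] = 6.00 mM / 880.77 = 0.006812 mM = 6.81 μM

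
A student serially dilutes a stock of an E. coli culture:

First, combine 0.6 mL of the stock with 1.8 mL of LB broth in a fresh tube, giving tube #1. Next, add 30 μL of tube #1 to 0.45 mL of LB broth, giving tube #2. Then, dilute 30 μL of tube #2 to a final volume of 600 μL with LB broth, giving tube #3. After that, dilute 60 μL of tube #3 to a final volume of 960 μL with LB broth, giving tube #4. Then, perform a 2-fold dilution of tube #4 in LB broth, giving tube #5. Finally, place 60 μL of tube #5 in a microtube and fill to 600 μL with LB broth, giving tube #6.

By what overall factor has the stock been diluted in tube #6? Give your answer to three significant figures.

4.10 × 10^5

Step 1: 0.6 mL + 1.8 mL = 2.4 mL total → factor 2.4/0.6 = 4
Step 2: 30 μL + 0.45 mL = 480 μL total → factor 480/30 = 16
Step 3: 30 μL brought to 600 μL → factor 600/30 = 20
Step 4: 60 μL brought to 960 μL → factor 960/60 = 16
Step 5: 2-fold → factor 2
Step 6: 60 μL brought to 600 μL → factor 600/60 = 10
Overall dilution factor = 4 × 16 × 20 × 16 × 2 × 10 = 4.096 × 10^5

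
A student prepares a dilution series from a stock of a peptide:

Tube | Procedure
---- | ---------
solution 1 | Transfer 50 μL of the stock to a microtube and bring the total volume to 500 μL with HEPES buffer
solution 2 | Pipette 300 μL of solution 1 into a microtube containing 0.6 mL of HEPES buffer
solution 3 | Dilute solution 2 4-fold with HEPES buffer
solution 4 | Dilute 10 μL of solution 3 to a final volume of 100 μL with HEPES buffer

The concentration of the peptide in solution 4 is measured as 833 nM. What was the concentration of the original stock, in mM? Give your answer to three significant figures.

1.00 mM

Step 1: 50 μL brought to 500 μL → factor 500/50 = 10
Step 2: 300 μL + 0.6 mL = 900 μL total → factor 900/300 = 3
Step 3: 4-fold → factor 4
Step 4: 10 μL brought to 100 μL → factor 100/10 = 10
Overall dilution factor = 10 × 3 × 4 × 10 = 1200
Stock = 833 nM × 1200 = 9.996 × 10^5 nM = 1.00 mM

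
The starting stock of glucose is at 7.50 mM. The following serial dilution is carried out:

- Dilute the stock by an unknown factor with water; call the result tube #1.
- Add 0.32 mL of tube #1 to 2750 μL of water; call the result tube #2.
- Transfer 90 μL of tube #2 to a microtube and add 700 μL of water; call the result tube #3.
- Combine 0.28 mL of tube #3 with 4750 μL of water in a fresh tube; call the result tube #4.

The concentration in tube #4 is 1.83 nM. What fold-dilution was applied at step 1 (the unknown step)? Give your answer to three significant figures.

Step 1: unknown factor x
Step 2: 0.32 mL + 2750 μL = 3.07 mL total → factor 3.07/0.32 = 9.5938
Step 3: 90 μL + 700 μL = 790 μL total → factor 790/90 = 8.7778
Step 4: 0.28 mL + 4750 μL = 5.03 mL total → factor 5.03/0.28 = 17.964
Product of known-step factors = 1512.8
Overall factor = 7.50 mM / (1.83 nM) = 4.0984 × 10^6
x = 4.0984 × 10^6 / 1512.8 = 2.71 × 10^3

2.71 × 10^3-fold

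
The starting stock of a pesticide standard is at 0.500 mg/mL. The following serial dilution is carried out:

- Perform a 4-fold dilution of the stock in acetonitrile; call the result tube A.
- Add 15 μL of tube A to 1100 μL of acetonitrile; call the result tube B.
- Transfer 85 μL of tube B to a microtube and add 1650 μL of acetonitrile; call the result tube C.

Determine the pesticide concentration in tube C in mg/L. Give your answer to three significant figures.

0.0824 mg/L

Step 1: 4-fold → factor 4
Step 2: 15 μL + 1100 μL = 1115 μL total → factor 1115/15 = 74.333
Step 3: 85 μL + 1650 μL = 1735 μL total → factor 1735/85 = 20.412
Overall dilution factor = 4 × 74.333 × 20.412 = 6069.1
Final = 0.500 mg/mL / 6069.1 = 8.238 × 10^-5 mg/mL = 0.0824 mg/L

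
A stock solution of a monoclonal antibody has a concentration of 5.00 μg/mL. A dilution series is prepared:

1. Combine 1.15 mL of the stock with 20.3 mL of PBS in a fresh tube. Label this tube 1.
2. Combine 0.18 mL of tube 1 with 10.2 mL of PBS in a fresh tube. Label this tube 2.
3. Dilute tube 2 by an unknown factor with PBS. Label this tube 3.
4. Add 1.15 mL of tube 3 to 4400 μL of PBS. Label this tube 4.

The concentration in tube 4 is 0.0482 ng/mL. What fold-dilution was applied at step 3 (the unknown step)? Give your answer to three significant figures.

20.0-fold

Step 1: 1.15 mL + 20.3 mL = 21.45 mL total → factor 21.45/1.15 = 18.652
Step 2: 0.18 mL + 10.2 mL = 10.38 mL total → factor 10.38/0.18 = 57.667
Step 3: unknown factor x
Step 4: 1.15 mL + 4400 μL = 5.55 mL total → factor 5.55/1.15 = 4.8261
Product of known-step factors = 5191
Overall factor = 5.00 μg/mL / (0.0482 ng/mL) = 1.0373 × 10^5
x = 1.0373 × 10^5 / 5191 = 20.0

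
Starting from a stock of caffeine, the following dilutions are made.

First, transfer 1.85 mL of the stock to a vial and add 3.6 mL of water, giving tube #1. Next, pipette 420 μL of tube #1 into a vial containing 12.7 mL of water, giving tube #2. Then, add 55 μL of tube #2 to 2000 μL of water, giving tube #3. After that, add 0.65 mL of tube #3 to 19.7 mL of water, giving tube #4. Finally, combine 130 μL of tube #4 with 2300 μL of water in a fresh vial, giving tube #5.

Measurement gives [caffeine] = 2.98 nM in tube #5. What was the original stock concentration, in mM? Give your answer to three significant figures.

Step 1: 1.85 mL + 3.6 mL = 5.45 mL total → factor 5.45/1.85 = 2.9459
Step 2: 420 μL + 12.7 mL = 13120 μL total → factor 13120/420 = 31.238
Step 3: 55 μL + 2000 μL = 2055 μL total → factor 2055/55 = 37.364
Step 4: 0.65 mL + 19.7 mL = 20.35 mL total → factor 20.35/0.65 = 31.308
Step 5: 130 μL + 2300 μL = 2430 μL total → factor 2430/130 = 18.692
Overall dilution factor = 2.9459 × 31.238 × 37.364 × 31.308 × 18.692 = 2.0122 × 10^6
Stock = 2.98 nM × 2.0122 × 10^6 = 5.996 × 10^6 nM = 6.00 mM

6.00 mM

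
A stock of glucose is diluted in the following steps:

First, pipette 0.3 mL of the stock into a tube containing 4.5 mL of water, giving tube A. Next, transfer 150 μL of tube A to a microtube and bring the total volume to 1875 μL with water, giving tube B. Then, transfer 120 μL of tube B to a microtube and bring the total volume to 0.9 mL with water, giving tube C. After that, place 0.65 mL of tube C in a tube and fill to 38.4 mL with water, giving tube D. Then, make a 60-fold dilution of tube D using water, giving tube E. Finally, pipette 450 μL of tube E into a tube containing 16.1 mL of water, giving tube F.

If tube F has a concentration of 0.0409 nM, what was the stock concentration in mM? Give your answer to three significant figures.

Step 1: 0.3 mL + 4.5 mL = 4.8 mL total → factor 4.8/0.3 = 16
Step 2: 150 μL brought to 1875 μL → factor 1875/150 = 12.5
Step 3: 120 μL brought to 0.9 mL → factor 900/120 = 7.5
Step 4: 0.65 mL brought to 38.4 mL → factor 38.4/0.65 = 59.077
Step 5: 60-fold → factor 60
Step 6: 450 μL + 16.1 mL = 16550 μL total → factor 16550/450 = 36.778
Overall dilution factor = 16 × 12.5 × 7.5 × 59.077 × 60 × 36.778 = 1.9554 × 10^8
Stock = 0.0409 nM × 1.9554 × 10^8 = 7.998 × 10^6 nM = 8.00 mM

8.00 mM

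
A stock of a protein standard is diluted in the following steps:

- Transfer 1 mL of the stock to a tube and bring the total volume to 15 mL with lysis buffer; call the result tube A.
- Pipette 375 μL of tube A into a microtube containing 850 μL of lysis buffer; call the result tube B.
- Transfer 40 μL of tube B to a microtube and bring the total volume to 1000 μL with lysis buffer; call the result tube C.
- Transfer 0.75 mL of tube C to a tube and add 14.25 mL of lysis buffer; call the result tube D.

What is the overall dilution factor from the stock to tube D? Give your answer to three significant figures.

Step 1: 1 mL brought to 15 mL → factor 15/1 = 15
Step 2: 375 μL + 850 μL = 1225 μL total → factor 1225/375 = 3.2667
Step 3: 40 μL brought to 1000 μL → factor 1000/40 = 25
Step 4: 0.75 mL + 14.25 mL = 15 mL total → factor 15/0.75 = 20
Overall dilution factor = 15 × 3.2667 × 25 × 20 = 24500

2.45 × 10^4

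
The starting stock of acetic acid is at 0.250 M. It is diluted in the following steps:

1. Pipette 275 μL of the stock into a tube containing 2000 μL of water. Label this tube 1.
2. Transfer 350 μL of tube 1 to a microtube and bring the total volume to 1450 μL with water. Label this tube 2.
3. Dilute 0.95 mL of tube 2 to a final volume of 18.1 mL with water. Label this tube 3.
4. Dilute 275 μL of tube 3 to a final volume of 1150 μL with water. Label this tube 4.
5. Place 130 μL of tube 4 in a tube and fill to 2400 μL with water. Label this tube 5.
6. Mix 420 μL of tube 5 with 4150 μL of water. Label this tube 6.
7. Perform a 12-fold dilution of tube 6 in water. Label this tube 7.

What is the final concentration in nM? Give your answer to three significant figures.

Step 1: 275 μL + 2000 μL = 2275 μL total → factor 2275/275 = 8.2727
Step 2: 350 μL brought to 1450 μL → factor 1450/350 = 4.1429
Step 3: 0.95 mL brought to 18.1 mL → factor 18.1/0.95 = 19.053
Step 4: 275 μL brought to 1150 μL → factor 1150/275 = 4.1818
Step 5: 130 μL brought to 2400 μL → factor 2400/130 = 18.462
Step 6: 420 μL + 4150 μL = 4570 μL total → factor 4570/420 = 10.881
Step 7: 12-fold → factor 12
Overall dilution factor = 8.2727 × 4.1429 × 19.053 × 4.1818 × 18.462 × 10.881 × 12 = 6.5824 × 10^6
Final = 0.250 M / 6.5824 × 10^6 = 3.798 × 10^-8 M = 38.0 nM

38.0 nM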